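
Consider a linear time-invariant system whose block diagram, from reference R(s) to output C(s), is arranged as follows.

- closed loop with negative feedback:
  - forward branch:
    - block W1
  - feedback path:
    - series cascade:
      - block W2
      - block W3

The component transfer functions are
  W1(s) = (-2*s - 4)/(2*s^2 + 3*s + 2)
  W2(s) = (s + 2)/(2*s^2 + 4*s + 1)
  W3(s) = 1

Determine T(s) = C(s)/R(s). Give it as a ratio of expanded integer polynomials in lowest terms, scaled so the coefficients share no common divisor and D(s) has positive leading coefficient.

The answer is (-4*s^3 - 16*s^2 - 18*s - 4)/(4*s^4 + 14*s^3 + 16*s^2 + 3*s - 6).

Reasoning:
Step 1. series reduction of W2, W3 gives (s + 2)/(2*s^2 + 4*s + 1)
Step 2. apply the feedback formula to W1, (W2*W3), giving the overall T(s)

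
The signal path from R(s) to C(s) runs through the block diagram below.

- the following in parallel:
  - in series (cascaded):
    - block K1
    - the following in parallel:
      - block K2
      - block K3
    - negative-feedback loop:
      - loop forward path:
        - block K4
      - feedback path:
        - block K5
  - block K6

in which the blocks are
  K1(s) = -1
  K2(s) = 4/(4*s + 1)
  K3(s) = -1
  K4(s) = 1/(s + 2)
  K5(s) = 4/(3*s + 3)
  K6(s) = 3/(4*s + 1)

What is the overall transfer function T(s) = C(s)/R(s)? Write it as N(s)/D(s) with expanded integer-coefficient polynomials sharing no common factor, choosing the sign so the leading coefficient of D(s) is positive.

Step 1 - add K2, K3 (parallel), giving (3 - 4*s)/(4*s + 1)
Step 2 - close the feedback loop around K4, K5, giving (3*s + 3)/(3*s^2 + 9*s + 10)
Step 3 - reduce the series chain K1, (K2+K3), [K4/(1+K4*K5)], giving (12*s^2 + 3*s - 9)/(12*s^3 + 39*s^2 + 49*s + 10)
Step 4 - parallel reduction of (K1*(K2+K3)*[K4/(1+K4*K5)]), K6: this yields T(s), and no further normalization is needed

Final answer: (21*s^2 + 30*s + 21)/(12*s^3 + 39*s^2 + 49*s + 10)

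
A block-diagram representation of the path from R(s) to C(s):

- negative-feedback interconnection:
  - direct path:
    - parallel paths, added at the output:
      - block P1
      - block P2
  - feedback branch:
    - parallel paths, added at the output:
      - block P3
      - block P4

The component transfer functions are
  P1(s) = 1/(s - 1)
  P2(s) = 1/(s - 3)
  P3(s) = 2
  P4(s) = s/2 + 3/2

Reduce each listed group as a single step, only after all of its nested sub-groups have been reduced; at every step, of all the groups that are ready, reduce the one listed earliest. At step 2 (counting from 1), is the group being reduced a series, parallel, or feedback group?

Step 1. add P1, P2 (parallel)
Step 2. add P3, P4 (parallel)
Step 3. collapse the loop ((P1+P2) forward, (P3+P4) return)
Step 2 collapses a parallel group.

Answer: parallel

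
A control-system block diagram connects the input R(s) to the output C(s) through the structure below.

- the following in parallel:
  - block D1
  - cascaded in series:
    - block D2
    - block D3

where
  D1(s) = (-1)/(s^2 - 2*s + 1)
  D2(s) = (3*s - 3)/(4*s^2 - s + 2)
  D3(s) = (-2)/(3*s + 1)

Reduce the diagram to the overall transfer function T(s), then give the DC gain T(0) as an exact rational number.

Step 1. combine D2, D3 in series; result (6 - 6*s)/(12*s^3 + s^2 + 5*s + 2)
Step 2. combine D1, (D2*D3) in parallel; result (-18*s^3 + 17*s^2 - 23*s + 4)/(12*s^5 - 23*s^4 + 15*s^3 - 7*s^2 + s + 2)
DC gain: substitute s = 0 into T(s) from step 2: T(0) = 4/2 = 2.

Therefore the answer is 2.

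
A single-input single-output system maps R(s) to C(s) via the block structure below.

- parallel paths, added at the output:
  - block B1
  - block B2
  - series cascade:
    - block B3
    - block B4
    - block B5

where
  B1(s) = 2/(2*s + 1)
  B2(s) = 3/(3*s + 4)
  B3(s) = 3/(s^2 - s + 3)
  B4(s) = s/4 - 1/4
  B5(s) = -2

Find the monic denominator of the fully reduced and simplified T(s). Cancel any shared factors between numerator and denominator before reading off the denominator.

Reducing step by step:

Step 1. multiply B3, B4, B5 (series): (3 - 3*s)/(2*s^2 - 2*s + 6)
Step 2. sum the parallel branches B1, B2, (B3*B4*B5): (6*s^3 - 17*s^2 + 71*s + 78)/(12*s^4 + 10*s^3 + 22*s^2 + 58*s + 24)
Step 2 gives the fully reduced T(s), with no common factor left to cancel. The denominator's leading coefficient is 12, so divide each of its coefficients by 12 to get the monic form.

Answer: s^4 + 5*s^3/6 + 11*s^2/6 + 29*s/6 + 2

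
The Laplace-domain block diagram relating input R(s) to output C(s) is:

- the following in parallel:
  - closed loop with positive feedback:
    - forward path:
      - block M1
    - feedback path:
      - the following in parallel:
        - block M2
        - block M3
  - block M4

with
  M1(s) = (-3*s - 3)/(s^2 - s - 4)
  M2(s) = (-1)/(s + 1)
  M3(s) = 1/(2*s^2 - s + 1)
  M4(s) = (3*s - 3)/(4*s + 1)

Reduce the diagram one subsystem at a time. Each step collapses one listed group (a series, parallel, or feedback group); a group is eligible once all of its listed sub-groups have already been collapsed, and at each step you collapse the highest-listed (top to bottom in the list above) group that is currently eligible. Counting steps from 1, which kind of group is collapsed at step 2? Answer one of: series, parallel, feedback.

Reducing step by step:

(1) combine M2, M3 in parallel
(2) reduce the feedback loop with forward M1 and return (M2+M3)
(3) add [M1/(1-M1*(M2+M3))], M4 (parallel)
So the answer for step 2 is feedback.

Answer: feedback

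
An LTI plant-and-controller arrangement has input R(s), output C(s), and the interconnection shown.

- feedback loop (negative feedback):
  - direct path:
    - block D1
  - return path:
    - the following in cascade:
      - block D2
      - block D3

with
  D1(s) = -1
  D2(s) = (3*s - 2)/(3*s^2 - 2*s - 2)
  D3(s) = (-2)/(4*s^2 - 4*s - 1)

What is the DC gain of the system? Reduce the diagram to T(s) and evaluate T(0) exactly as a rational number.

Step 1 - reduce the series chain D2, D3: (4 - 6*s)/(12*s^4 - 20*s^3 - 3*s^2 + 10*s + 2)
Step 2 - feedback reduction of D1, (D2*D3): (-12*s^4 + 20*s^3 + 3*s^2 - 10*s - 2)/(12*s^4 - 20*s^3 - 3*s^2 + 16*s - 2)
Step 2 gives the overall T(s). Then T(0) = -2/(-2) = 1.

Therefore the answer is 1.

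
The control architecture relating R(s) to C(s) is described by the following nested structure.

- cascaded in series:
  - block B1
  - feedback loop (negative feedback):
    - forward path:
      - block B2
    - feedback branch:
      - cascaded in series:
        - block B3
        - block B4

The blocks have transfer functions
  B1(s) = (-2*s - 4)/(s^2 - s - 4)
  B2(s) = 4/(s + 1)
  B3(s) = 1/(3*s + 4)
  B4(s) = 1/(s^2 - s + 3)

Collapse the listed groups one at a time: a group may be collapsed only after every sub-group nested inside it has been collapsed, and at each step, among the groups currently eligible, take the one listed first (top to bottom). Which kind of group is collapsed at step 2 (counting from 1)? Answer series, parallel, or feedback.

Step 1. reduce the series chain B3, B4
Step 2. collapse the loop (B2 forward, (B3*B4) return)
Step 3. reduce the series chain B1, [B2/(1+B2*(B3*B4))]
At step 2 the group reduced is feedback.

Therefore the answer is feedback.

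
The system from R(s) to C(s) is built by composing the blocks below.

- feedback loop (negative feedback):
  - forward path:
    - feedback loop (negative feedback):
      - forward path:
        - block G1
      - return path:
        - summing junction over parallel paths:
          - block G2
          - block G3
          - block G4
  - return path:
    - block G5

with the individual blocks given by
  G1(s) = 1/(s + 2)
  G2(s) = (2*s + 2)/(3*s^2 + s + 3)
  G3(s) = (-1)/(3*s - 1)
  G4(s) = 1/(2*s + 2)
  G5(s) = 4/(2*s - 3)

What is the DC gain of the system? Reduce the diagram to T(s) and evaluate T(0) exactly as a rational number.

[1] combine G2, G3, G4 in parallel: (15*s^3 + 12*s^2 + 4*s - 13)/(18*s^4 + 18*s^3 + 16*s^2 + 10*s - 6)
[2] reduce the feedback loop with forward G1 and return (G2+G3+G4): (18*s^4 + 18*s^3 + 16*s^2 + 10*s - 6)/(18*s^5 + 54*s^4 + 67*s^3 + 54*s^2 + 18*s - 25)
[3] collapse the loop ([G1/(1+G1*(G2+G3+G4))] forward, G5 return): (36*s^5 - 18*s^4 - 22*s^3 - 28*s^2 - 42*s + 18)/(36*s^6 + 54*s^5 + 44*s^4 - 21*s^3 - 62*s^2 - 64*s + 51)
DC gain: substitute s = 0 into T(s) from step 3: T(0) = 18/51 = 6/17.

Therefore the answer is 6/17.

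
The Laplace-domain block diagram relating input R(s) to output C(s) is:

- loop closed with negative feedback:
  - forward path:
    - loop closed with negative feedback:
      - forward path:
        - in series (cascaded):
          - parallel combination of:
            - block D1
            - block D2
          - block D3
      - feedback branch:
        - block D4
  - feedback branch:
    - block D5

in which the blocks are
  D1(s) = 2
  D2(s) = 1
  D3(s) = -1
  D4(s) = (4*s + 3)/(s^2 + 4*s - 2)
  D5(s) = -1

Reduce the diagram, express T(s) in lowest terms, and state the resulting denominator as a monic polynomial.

Answer: s^2 + s - 17/4

Working:
1. sum the parallel branches D1, D2; result 3
2. reduce the series chain (D1+D2), D3; result -3
3. feedback reduction of ((D1+D2)*D3), D4; result (-3*s^2 - 12*s + 6)/(s^2 - 8*s - 11)
4. collapse the loop ([((D1+D2)*D3)/(1+((D1+D2)*D3)*D4)] forward, D5 return); result (-3*s^2 - 12*s + 6)/(4*s^2 + 4*s - 17)
The result of step 4 is T(s) in lowest terms. Its denominator has leading coefficient 4; dividing the denominator through by 4 makes it monic.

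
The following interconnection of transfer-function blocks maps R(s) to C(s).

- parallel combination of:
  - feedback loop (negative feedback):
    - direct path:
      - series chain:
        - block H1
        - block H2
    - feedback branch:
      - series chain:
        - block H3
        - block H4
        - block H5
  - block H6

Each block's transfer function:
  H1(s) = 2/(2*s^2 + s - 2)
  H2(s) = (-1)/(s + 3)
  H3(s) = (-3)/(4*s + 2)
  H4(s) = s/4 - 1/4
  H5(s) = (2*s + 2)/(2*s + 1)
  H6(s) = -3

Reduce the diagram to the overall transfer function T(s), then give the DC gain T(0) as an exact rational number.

Answer: -41/15

Working:
1. cascade H1, H2 gives (-2)/(2*s^3 + 7*s^2 + s - 6)
2. cascade H3, H4, H5 gives (3 - 3*s^2)/(16*s^2 + 16*s + 4)
3. apply the feedback formula to (H1*H2), (H3*H4*H5) gives (-16*s^2 - 16*s - 4)/(16*s^5 + 72*s^4 + 68*s^3 - 23*s^2 - 46*s - 15)
4. add [(H1*H2)/(1+(H1*H2)*(H3*H4*H5))], H6 (parallel) gives (-48*s^5 - 216*s^4 - 204*s^3 + 53*s^2 + 122*s + 41)/(16*s^5 + 72*s^4 + 68*s^3 - 23*s^2 - 46*s - 15)
DC gain: substitute s = 0 into T(s) from step 4: T(0) = 41/(-15) = -41/15.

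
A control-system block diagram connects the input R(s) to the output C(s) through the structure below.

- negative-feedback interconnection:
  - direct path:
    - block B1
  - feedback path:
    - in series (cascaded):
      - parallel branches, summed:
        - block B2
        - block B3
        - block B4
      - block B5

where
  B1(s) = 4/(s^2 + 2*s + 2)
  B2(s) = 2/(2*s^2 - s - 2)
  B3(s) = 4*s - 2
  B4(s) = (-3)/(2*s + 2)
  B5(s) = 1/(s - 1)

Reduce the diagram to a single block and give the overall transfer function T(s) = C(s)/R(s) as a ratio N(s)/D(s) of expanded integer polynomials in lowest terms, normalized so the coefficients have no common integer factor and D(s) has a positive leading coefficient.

Answer: (8*s^4 - 4*s^3 - 16*s^2 + 4*s + 8)/(2*s^6 + 3*s^5 + 30*s^4 - 9*s^3 - 72*s^2 + 12*s + 40)

Working:
Step 1 - add B2, B3, B4 (parallel) -> (16*s^4 - 34*s^2 + 3*s + 18)/(4*s^3 + 2*s^2 - 6*s - 4)
Step 2 - multiply (B2+B3+B4), B5 (series) -> (16*s^4 - 34*s^2 + 3*s + 18)/(4*s^4 - 2*s^3 - 8*s^2 + 2*s + 4)
Step 3 - close the feedback loop around B1, ((B2+B3+B4)*B5), giving the overall T(s)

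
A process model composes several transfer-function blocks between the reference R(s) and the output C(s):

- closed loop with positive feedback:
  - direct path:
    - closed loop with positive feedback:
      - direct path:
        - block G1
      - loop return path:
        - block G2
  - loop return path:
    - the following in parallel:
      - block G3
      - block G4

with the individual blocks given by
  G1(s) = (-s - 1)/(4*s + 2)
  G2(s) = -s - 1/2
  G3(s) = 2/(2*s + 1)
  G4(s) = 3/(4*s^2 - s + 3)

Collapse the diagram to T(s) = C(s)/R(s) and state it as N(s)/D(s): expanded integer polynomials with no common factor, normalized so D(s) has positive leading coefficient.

Answer: (16*s^4 + 20*s^3 + 14*s^2 + 16*s + 6)/(16*s^5 - 36*s^4 - 40*s^3 - 49*s^2 - 56*s - 27)

Working:
[1] reduce the feedback loop with forward G1 and return G2; result (2*s + 2)/(2*s^2 - 5*s - 3)
[2] parallel reduction of G3, G4; result (8*s^2 + 4*s + 9)/(8*s^3 + 2*s^2 + 5*s + 3)
[3] collapse the loop ([G1/(1-G1*G2)] forward, (G3+G4) return), giving the overall T(s)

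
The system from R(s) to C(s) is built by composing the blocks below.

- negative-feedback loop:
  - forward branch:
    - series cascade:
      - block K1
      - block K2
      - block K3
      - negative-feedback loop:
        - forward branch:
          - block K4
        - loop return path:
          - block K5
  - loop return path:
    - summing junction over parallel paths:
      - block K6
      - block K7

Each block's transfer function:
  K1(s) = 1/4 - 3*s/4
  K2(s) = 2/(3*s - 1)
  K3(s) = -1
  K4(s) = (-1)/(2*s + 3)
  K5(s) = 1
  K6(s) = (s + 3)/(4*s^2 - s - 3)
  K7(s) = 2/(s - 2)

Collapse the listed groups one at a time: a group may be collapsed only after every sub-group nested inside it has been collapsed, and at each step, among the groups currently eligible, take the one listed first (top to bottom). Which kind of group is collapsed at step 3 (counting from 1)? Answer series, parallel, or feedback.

Reducing step by step:

(1) apply the feedback formula to K4, K5
(2) combine K1, K2, K3, [K4/(1+K4*K5)] in series
(3) parallel reduction of K6, K7
(4) close the feedback loop around (K1*K2*K3*[K4/(1+K4*K5)]), (K6+K7)
At step 3 the group reduced is parallel.

Answer: parallel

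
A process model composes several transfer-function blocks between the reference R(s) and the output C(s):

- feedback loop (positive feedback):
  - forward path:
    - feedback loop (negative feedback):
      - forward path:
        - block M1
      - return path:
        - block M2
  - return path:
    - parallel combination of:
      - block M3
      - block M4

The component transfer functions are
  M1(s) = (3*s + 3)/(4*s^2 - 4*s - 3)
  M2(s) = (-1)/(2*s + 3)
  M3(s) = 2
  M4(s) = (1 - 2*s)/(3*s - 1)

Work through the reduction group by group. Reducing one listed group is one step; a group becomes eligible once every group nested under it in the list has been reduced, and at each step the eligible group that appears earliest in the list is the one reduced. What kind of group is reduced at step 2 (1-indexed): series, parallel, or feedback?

Reducing step by step:

Step 1. collapse the loop (M1 forward, M2 return)
Step 2. parallel reduction of M3, M4
Step 3. collapse the loop ([M1/(1+M1*M2)] forward, (M3+M4) return)
Step 2: parallel.

Answer: parallel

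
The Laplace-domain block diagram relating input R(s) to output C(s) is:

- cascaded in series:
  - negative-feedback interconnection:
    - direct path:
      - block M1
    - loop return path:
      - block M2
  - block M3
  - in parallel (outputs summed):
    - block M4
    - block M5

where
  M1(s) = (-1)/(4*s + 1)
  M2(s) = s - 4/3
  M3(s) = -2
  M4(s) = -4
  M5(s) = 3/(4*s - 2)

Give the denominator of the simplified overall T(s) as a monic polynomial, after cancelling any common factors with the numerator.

Reducing step by step:

Step 1. apply the feedback formula to M1, M2 -> (-3)/(9*s + 7)
Step 2. parallel reduction of M4, M5 -> (11 - 16*s)/(4*s - 2)
Step 3. combine [M1/(1+M1*M2)], M3, (M4+M5) in series -> (33 - 48*s)/(18*s^2 + 5*s - 7)
That last expression is T(s), already simplified. Scaling its denominator by 1/18 (the reciprocal of the leading coefficient) yields the monic denominator.

Answer: s^2 + 5*s/18 - 7/18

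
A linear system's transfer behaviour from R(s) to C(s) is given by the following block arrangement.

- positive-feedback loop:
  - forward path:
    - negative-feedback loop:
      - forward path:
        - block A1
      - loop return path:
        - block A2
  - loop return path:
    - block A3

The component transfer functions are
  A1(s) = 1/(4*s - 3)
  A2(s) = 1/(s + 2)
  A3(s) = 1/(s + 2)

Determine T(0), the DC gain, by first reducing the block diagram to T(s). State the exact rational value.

First reduce the diagram to T(s).

(1) reduce the feedback loop with forward A1 and return A2; result (s + 2)/(4*s^2 + 5*s - 5)
(2) close the feedback loop around [A1/(1+A1*A2)], A3; result 1/(4*s - 3)
Evaluating the step-2 result (the overall T(s)) at s = 0 gives T(0) = 1/(-3) = -1/3.

Answer: -1/3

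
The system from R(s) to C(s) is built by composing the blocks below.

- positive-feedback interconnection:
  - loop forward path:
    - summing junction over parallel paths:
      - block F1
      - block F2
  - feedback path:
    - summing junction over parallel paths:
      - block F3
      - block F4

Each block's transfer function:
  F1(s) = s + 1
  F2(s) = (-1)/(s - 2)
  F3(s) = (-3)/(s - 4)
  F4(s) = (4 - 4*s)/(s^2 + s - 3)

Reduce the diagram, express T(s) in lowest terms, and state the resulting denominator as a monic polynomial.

Answer: s^4 - 29*s^3/8 + s^2/4 + 35*s/4 - 45/8

Working:
Step 1. combine F1, F2 in parallel gives (s^2 - s - 3)/(s - 2)
Step 2. sum the parallel branches F3, F4 gives (-7*s^2 + 17*s - 7)/(s^3 - 3*s^2 - 7*s + 12)
Step 3. collapse the loop ((F1+F2) forward, (F3+F4) return) gives (s^5 - 4*s^4 - 7*s^3 + 28*s^2 + 9*s - 36)/(8*s^4 - 29*s^3 + 2*s^2 + 70*s - 45)
That last expression is T(s), already simplified. Scaling its denominator by 1/8 (the reciprocal of the leading coefficient) yields the monic denominator.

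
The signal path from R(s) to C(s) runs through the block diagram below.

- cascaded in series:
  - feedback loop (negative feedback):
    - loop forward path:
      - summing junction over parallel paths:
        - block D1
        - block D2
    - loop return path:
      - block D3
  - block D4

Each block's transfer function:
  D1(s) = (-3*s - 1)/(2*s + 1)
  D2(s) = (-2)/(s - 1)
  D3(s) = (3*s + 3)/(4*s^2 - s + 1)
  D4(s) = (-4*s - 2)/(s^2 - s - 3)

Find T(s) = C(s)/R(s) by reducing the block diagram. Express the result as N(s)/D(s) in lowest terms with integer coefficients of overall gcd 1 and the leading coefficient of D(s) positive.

Reducing step by step:

Step 1. reduce the parallel group D1, D2 = (-3*s^2 - 2*s - 1)/(2*s^2 - s - 1)
Step 2. close the feedback loop around (D1+D2), D3 = (-12*s^4 - 5*s^3 - 5*s^2 - s - 1)/(8*s^4 - 15*s^3 - 16*s^2 - 9*s - 4)
Step 3. series reduction of [(D1+D2)/(1+(D1+D2)*D3)], D4; the result is T(s) itself (integer coefficients, no common factor, positive leading denominator coefficient)

Answer: (48*s^5 + 44*s^4 + 30*s^3 + 14*s^2 + 6*s + 2)/(8*s^6 - 23*s^5 - 25*s^4 + 52*s^3 + 53*s^2 + 31*s + 12)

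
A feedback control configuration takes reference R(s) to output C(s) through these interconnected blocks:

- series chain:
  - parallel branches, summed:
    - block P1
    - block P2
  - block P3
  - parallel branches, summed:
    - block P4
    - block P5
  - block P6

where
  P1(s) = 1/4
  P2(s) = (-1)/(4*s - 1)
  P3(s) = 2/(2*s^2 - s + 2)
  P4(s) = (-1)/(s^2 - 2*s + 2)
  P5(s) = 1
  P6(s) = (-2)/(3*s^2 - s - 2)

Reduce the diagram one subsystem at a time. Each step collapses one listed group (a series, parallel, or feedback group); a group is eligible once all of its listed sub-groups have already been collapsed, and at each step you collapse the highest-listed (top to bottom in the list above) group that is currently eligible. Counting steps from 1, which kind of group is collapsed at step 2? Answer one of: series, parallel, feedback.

Reducing step by step:

1. combine P1, P2 in parallel
2. reduce the parallel group P4, P5
3. reduce the series chain (P1+P2), P3, (P4+P5), P6
The group at step 2 is a parallel group.

Answer: parallel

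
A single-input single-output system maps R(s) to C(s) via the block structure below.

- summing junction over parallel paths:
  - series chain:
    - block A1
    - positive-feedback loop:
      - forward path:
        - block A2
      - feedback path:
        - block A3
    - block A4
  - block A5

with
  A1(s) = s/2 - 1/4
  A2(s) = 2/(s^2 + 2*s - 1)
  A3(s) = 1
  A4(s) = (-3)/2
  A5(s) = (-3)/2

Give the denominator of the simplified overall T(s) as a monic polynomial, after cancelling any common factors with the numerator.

(1) close the feedback loop around A2, A3, giving 2/(s^2 + 2*s - 3)
(2) combine A1, [A2/(1-A2*A3)], A4 in series, giving (3 - 6*s)/(4*s^2 + 8*s - 12)
(3) add (A1*[A2/(1-A2*A3)]*A4), A5 (parallel), giving (-6*s^2 - 18*s + 21)/(4*s^2 + 8*s - 12)
Step 3 gives the fully reduced T(s), with no common factor left to cancel. The denominator's leading coefficient is 4, so divide each of its coefficients by 4 to get the monic form.

Final answer: s^2 + 2*s - 3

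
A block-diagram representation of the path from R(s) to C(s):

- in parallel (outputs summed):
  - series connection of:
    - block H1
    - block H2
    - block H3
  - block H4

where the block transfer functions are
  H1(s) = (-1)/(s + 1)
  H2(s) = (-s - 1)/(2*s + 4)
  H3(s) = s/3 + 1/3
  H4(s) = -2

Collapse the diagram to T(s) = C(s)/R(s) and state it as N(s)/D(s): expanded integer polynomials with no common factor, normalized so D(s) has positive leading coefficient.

The answer is (-11*s - 23)/(6*s + 12).

Reasoning:
(1) series reduction of H1, H2, H3; result (s + 1)/(6*s + 12)
(2) sum the parallel branches (H1*H2*H3), H4, giving the overall T(s)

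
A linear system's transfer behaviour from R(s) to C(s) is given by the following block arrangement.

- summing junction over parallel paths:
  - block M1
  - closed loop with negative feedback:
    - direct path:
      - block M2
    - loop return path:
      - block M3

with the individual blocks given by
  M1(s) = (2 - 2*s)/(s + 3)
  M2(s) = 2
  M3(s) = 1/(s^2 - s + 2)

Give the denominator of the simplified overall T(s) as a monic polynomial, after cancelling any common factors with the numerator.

Reducing step by step:

Step 1: collapse the loop (M2 forward, M3 return): (2*s^2 - 2*s + 4)/(s^2 - s + 4)
Step 2: sum the parallel branches M1, [M2/(1+M2*M3)]: (8*s^2 - 12*s + 20)/(s^3 + 2*s^2 + s + 12)
No further cancellation is possible in the step-2 result, so that is T(s). Its denominator is already monic.

Answer: s^3 + 2*s^2 + s + 12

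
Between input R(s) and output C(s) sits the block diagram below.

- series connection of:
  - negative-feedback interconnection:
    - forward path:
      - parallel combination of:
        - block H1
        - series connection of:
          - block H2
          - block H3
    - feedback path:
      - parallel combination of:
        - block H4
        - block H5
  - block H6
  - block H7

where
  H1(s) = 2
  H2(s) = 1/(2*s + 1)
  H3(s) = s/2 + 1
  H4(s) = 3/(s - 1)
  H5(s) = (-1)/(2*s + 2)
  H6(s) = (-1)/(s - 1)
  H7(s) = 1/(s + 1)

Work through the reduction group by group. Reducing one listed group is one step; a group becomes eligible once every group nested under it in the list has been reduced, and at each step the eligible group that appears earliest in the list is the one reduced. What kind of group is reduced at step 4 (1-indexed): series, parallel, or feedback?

[1] combine H2, H3 in series
[2] reduce the parallel group H1, (H2*H3)
[3] reduce the parallel group H4, H5
[4] collapse the loop ((H1+(H2*H3)) forward, (H4+H5) return)
[5] combine [(H1+(H2*H3))/(1+(H1+(H2*H3))*(H4+H5))], H6, H7 in series
At step 4 the group reduced is feedback.

Final answer: feedback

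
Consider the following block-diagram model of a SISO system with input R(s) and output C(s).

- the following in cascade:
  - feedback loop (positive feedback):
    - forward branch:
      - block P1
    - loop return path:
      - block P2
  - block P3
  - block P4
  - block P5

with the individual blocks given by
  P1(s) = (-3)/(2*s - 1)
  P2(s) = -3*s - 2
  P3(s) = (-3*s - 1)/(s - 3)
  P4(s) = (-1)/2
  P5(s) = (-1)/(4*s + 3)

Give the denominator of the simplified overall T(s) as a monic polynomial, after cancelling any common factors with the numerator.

Step 1 - close the feedback loop around P1, P2 gives 3/(7*s + 7)
Step 2 - reduce the series chain [P1/(1-P1*P2)], P3, P4, P5 gives (-9*s - 3)/(56*s^3 - 70*s^2 - 252*s - 126)
That last expression is T(s), already simplified. Scaling its denominator by 1/56 (the reciprocal of the leading coefficient) yields the monic denominator.

Final answer: s^3 - 5*s^2/4 - 9*s/2 - 9/4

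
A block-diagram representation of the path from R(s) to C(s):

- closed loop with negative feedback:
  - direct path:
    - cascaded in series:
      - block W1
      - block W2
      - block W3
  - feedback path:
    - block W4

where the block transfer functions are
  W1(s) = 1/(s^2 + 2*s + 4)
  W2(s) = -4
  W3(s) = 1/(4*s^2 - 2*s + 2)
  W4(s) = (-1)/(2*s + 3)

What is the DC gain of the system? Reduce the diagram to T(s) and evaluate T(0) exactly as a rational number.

1. series reduction of W1, W2, W3 gives (-2)/(2*s^4 + 3*s^3 + 7*s^2 - 2*s + 4)
2. reduce the feedback loop with forward (W1*W2*W3) and return W4 gives (-4*s - 6)/(4*s^5 + 12*s^4 + 23*s^3 + 17*s^2 + 2*s + 14)
Step 2 gives the overall T(s). Then T(0) = -6/14 = -3/7.

Therefore the answer is -3/7.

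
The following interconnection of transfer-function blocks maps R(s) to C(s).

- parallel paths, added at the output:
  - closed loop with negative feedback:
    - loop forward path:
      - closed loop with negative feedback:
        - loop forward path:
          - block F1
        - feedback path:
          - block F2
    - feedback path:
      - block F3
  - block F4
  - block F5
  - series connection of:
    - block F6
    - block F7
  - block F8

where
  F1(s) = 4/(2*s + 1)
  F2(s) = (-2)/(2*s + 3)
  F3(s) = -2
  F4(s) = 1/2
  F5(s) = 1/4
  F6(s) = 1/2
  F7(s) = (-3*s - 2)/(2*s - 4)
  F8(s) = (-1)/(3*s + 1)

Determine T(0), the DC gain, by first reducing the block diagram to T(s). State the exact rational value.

1. reduce the feedback loop with forward F1 and return F2; result (8*s + 12)/(4*s^2 + 8*s - 5)
2. collapse the loop ([F1/(1+F1*F2)] forward, F3 return); result (8*s + 12)/(4*s^2 - 8*s - 29)
3. reduce the series chain F6, F7; result (-3*s - 2)/(4*s - 8)
4. add [[F1/(1+F1*F2)]/(1+[F1/(1+F1*F2)]*F3)], F4, F5, (F6*F7), F8 (parallel); result (-4*s^3 + 52*s^2 + 127*s - 24)/(12*s^4 - 44*s^3 - 55*s^2 + 161*s + 58)
Step 4 gives the overall T(s). Then T(0) = -24/58 = -12/29.

Answer: -12/29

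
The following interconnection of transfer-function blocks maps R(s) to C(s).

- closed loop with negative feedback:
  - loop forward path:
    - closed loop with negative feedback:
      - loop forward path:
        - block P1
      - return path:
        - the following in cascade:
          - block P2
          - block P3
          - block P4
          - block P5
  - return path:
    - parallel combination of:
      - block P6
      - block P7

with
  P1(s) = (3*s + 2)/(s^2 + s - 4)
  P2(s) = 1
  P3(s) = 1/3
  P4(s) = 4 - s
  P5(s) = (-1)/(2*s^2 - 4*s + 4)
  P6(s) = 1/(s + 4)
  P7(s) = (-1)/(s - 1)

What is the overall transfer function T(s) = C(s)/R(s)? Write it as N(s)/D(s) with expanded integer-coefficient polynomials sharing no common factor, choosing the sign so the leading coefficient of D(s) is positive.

(1) reduce the series chain P2, P3, P4, P5; result (s - 4)/(6*s^2 - 12*s + 12)
(2) apply the feedback formula to P1, (P2*P3*P4*P5); result (18*s^3 - 24*s^2 + 12*s + 24)/(6*s^4 - 6*s^3 - 21*s^2 + 50*s - 56)
(3) add P6, P7 (parallel); result (-5)/(s^2 + 3*s - 4)
(4) apply the feedback formula to [P1/(1+P1*(P2*P3*P4*P5))], (P6+P7): this yields T(s), and no further normalization is needed

Answer: (18*s^5 + 30*s^4 - 132*s^3 + 156*s^2 + 24*s - 96)/(6*s^6 + 12*s^5 - 63*s^4 - 79*s^3 + 298*s^2 - 428*s + 104)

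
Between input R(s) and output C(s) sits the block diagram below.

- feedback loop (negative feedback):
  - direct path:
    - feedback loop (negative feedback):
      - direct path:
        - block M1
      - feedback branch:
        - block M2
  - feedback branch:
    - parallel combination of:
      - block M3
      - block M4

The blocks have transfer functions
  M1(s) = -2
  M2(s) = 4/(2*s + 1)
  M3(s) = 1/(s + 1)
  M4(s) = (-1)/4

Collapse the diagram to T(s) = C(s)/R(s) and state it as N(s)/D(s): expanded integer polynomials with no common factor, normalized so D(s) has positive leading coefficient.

Answer: (-8*s^2 - 12*s - 4)/(6*s^2 - 15*s - 17)

Working:
1. collapse the loop (M1 forward, M2 return) -> (-4*s - 2)/(2*s - 7)
2. sum the parallel branches M3, M4 -> (3 - s)/(4*s + 4)
3. reduce the feedback loop with forward [M1/(1+M1*M2)] and return (M3+M4), giving the overall T(s)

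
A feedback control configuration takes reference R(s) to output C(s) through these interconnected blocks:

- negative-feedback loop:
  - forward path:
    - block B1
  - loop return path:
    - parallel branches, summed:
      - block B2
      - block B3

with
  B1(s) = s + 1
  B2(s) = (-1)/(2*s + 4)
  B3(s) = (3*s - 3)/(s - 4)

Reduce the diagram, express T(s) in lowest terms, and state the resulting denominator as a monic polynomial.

First reduce the diagram to T(s).

(1) reduce the parallel group B2, B3: (6*s^2 + 5*s - 8)/(2*s^2 - 4*s - 16)
(2) collapse the loop (B1 forward, (B2+B3) return): (2*s^3 - 2*s^2 - 20*s - 16)/(6*s^3 + 13*s^2 - 7*s - 24)
T(s) is the step-2 result (common factors already cancelled). Leading coefficient of the denominator: 6. Divide through by 6 for the monic polynomial.

Answer: s^3 + 13*s^2/6 - 7*s/6 - 4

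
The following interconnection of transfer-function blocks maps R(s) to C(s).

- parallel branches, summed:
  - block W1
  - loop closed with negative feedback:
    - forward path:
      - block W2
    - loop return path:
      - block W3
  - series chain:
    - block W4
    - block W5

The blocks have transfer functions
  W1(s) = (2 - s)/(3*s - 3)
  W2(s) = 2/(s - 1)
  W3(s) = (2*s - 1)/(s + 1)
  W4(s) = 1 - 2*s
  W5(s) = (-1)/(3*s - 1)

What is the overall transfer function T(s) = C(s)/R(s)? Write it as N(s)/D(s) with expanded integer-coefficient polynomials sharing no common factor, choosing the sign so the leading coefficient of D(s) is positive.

Reducing step by step:

Step 1. feedback reduction of W2, W3 gives (2*s + 2)/(s^2 + 4*s - 3)
Step 2. multiply W4, W5 (series) gives (2*s - 1)/(3*s - 1)
Step 3. parallel reduction of W1, [W2/(1+W2*W3)], (W4*W5) - this is the overall T(s), already in the required normalized form

Answer: (3*s^4 + 28*s^3 - 22*s^2 - 8*s + 3)/(9*s^4 + 24*s^3 - 72*s^2 + 48*s - 9)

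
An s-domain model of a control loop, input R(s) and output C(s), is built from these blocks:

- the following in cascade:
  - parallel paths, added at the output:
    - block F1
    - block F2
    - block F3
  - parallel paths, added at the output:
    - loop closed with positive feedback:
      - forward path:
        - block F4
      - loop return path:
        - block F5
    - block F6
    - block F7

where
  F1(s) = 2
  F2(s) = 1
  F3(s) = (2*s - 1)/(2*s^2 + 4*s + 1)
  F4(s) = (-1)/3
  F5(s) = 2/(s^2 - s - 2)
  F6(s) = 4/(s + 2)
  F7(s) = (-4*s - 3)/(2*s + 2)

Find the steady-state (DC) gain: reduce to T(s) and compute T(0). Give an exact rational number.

The answer is 0.

Reasoning:
Step 1 - parallel reduction of F1, F2, F3: (6*s^2 + 14*s + 2)/(2*s^2 + 4*s + 1)
Step 2 - close the feedback loop around F4, F5: (-s^2 + s + 2)/(3*s^2 - 3*s - 4)
Step 3 - reduce the parallel group [F4/(1-F4*F5)], F6, F7: (-14*s^4 - s^3 + 37*s^2 + 22*s)/(6*s^4 + 12*s^3 - 14*s^2 - 36*s - 16)
Step 4 - series reduction of (F1+F2+F3), ([F4/(1-F4*F5)]+F6+F7): (-42*s^6 - 101*s^5 + 90*s^4 + 324*s^3 + 191*s^2 + 22*s)/(6*s^6 + 24*s^5 + 13*s^4 - 58*s^3 - 95*s^2 - 50*s - 8)
That last expression is T(s); at s = 0 only the constant terms survive, so T(0) = 0/(-8) = 0.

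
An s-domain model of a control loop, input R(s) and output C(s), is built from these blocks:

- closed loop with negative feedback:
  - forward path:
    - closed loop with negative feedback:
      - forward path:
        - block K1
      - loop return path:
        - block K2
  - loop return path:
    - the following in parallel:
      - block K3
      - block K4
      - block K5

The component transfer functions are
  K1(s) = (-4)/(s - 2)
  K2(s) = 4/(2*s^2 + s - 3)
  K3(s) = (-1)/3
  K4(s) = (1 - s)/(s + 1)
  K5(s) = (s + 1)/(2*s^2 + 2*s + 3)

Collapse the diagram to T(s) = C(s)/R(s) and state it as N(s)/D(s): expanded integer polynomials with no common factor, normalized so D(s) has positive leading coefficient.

Reducing step by step:

Step 1 - close the feedback loop around K1, K2: (-8*s^2 - 4*s + 12)/(2*s^3 - 3*s^2 - 5*s - 10)
Step 2 - sum the parallel branches K3, K4, K5: (-8*s^3 - s^2 - 2*s + 9)/(6*s^3 + 12*s^2 + 15*s + 9)
Step 3 - apply the feedback formula to [K1/(1+K1*K2)], (K3+K4+K5); the result is T(s) itself (integer coefficients, no common factor, positive leading denominator coefficient)

Answer: (-48*s^5 - 120*s^4 - 96*s^3 + 12*s^2 + 144*s + 108)/(12*s^6 + 70*s^5 + 4*s^4 - 223*s^3 - 298*s^2 - 255*s + 18)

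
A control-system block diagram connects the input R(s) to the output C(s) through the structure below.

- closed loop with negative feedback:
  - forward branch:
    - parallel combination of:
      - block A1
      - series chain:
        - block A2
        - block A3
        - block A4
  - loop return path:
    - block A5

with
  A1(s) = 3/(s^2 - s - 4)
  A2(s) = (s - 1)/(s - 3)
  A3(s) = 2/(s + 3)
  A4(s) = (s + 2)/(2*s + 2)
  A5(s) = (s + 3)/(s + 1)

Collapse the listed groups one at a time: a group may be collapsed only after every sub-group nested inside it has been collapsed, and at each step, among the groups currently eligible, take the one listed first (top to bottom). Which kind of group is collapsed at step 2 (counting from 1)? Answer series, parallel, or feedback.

Reducing step by step:

[1] series reduction of A2, A3, A4
[2] add A1, (A2*A3*A4) (parallel)
[3] feedback reduction of (A1+(A2*A3*A4)), A5
The group at step 2 is a parallel group.

Answer: parallel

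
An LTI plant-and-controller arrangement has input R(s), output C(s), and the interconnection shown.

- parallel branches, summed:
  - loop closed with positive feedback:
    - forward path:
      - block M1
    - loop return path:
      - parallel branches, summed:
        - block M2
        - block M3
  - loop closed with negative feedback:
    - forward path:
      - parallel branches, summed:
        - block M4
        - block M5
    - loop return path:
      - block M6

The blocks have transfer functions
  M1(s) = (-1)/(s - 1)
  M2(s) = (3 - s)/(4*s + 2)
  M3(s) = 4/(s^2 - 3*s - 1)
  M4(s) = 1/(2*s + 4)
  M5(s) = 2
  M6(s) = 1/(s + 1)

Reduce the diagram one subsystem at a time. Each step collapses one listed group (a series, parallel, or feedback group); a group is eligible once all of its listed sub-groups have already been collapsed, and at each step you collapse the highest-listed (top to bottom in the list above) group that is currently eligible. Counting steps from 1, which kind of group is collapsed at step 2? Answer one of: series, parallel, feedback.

Step 1. combine M2, M3 in parallel
Step 2. collapse the loop (M1 forward, (M2+M3) return)
Step 3. parallel reduction of M4, M5
Step 4. apply the feedback formula to (M4+M5), M6
Step 5. sum the parallel branches [M1/(1-M1*(M2+M3))], [(M4+M5)/(1+(M4+M5)*M6)]
Step 2 collapses a feedback group.

Final answer: feedback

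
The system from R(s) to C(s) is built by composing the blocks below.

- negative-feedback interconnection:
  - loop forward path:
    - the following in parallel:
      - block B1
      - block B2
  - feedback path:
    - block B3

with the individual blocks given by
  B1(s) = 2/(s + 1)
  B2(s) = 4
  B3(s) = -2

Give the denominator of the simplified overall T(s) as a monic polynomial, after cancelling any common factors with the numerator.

Step 1: add B1, B2 (parallel): (4*s + 6)/(s + 1)
Step 2: reduce the feedback loop with forward (B1+B2) and return B3: (-4*s - 6)/(7*s + 11)
Step 2 gives the fully reduced T(s), with no common factor left to cancel. The denominator's leading coefficient is 7, so divide each of its coefficients by 7 to get the monic form.

Hence the answer: s + 11/7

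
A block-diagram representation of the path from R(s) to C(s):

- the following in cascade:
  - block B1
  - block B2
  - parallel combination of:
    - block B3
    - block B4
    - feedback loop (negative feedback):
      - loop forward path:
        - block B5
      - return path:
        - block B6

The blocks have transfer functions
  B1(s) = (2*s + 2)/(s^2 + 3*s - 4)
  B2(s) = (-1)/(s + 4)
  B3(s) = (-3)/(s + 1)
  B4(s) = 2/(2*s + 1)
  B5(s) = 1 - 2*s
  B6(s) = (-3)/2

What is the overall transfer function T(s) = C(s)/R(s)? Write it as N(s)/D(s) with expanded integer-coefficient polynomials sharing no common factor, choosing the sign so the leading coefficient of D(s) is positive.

First reduce the diagram to T(s).

[1] feedback reduction of B5, B6; result (2 - 4*s)/(6*s - 1)
[2] sum the parallel branches B3, B4, [B5/(1+B5*B6)]; result (-8*s^3 - 32*s^2 + 3)/(12*s^3 + 16*s^2 + 3*s - 1)
[3] cascade B1, B2, (B3+B4+[B5/(1+B5*B6)]), which is the overall transfer function T(s) = C(s)/R(s) in lowest terms

Answer: (16*s^3 + 64*s^2 - 6)/(12*s^5 + 88*s^4 + 123*s^3 - 167*s^2 - 72*s + 16)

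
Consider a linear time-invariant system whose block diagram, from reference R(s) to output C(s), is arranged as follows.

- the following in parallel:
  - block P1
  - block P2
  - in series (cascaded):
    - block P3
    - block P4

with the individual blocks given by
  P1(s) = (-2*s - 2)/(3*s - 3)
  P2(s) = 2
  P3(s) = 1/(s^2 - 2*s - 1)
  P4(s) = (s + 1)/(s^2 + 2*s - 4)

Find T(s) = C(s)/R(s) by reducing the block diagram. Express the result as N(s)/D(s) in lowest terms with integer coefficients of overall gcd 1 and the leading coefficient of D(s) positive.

[1] combine P3, P4 in series gives (s + 1)/(s^4 - 9*s^2 + 6*s + 4)
[2] combine P1, P2, (P3*P4) in parallel: this yields T(s), and no further normalization is needed

Therefore the answer is (4*s^5 - 8*s^4 - 36*s^3 + 99*s^2 - 32*s - 35)/(3*s^5 - 3*s^4 - 27*s^3 + 45*s^2 - 6*s - 12).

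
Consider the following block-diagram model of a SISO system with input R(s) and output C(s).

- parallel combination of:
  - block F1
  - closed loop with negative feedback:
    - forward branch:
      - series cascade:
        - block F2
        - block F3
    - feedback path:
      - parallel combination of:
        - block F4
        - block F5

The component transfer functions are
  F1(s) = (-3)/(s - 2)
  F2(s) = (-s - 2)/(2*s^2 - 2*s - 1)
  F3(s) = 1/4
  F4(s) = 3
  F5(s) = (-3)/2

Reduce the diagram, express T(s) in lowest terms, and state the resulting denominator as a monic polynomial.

(1) multiply F2, F3 (series), giving (-s - 2)/(8*s^2 - 8*s - 4)
(2) combine F4, F5 in parallel, giving 3/2
(3) reduce the feedback loop with forward (F2*F3) and return (F4+F5), giving (-2*s - 4)/(16*s^2 - 19*s - 14)
(4) add F1, [(F2*F3)/(1+(F2*F3)*(F4+F5))] (parallel), giving (-50*s^2 + 57*s + 50)/(16*s^3 - 51*s^2 + 24*s + 28)
The result of step 4 is T(s) in lowest terms. Its denominator has leading coefficient 16; dividing the denominator through by 16 makes it monic.

Hence the answer: s^3 - 51*s^2/16 + 3*s/2 + 7/4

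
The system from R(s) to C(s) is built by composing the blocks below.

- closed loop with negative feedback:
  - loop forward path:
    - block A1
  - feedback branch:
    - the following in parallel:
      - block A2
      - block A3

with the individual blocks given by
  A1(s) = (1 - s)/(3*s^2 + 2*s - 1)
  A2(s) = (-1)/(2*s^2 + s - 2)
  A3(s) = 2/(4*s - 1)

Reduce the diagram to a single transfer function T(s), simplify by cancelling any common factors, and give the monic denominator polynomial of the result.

Reducing step by step:

Step 1: add A2, A3 (parallel): (4*s^2 - 2*s - 3)/(8*s^3 + 2*s^2 - 9*s + 2)
Step 2: apply the feedback formula to A1, (A2+A3): (-8*s^4 + 6*s^3 + 11*s^2 - 11*s + 2)/(24*s^5 + 22*s^4 - 35*s^3 - 8*s^2 + 14*s - 5)
Step 2 gives the fully reduced T(s), with no common factor left to cancel. The denominator's leading coefficient is 24, so divide each of its coefficients by 24 to get the monic form.

Answer: s^5 + 11*s^4/12 - 35*s^3/24 - s^2/3 + 7*s/12 - 5/24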